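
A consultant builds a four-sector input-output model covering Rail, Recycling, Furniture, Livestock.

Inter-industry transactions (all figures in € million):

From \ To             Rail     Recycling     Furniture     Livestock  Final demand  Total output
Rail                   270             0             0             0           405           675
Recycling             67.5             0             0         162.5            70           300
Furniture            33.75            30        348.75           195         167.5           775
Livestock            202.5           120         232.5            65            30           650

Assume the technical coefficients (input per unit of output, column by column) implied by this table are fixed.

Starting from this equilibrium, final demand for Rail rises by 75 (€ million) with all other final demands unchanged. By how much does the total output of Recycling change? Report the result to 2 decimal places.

Δx_2 = 31.20

Technical coefficients a_ij = z_ij / X_j:
  a_11 = 270/675 = 0.40, a_21 = 67.5/675 = 0.10, a_31 = 33.75/675 = 0.05, a_41 = 202.5/675 = 0.30
  a_12 = 0/300 = 0.00, a_22 = 0/300 = 0.00, a_32 = 30/300 = 0.10, a_42 = 120/300 = 0.40
  a_13 = 0/775 = 0.00, a_23 = 0/775 = 0.00, a_33 = 348.75/775 = 0.45, a_43 = 232.5/775 = 0.30
  a_14 = 0/650 = 0.00, a_24 = 162.5/650 = 0.25, a_34 = 195/650 = 0.30, a_44 = 65/650 = 0.10
I − A =
  [   0.60     0.00     0.00     0.00]
  [  -0.10     1.00     0.00    -0.25]
  [  -0.05    -0.10     0.55    -0.30]
  [  -0.30    -0.40    -0.30     0.90]
Compute the cofactors C_ij = (−1)^(i+j)·(3×3 minor ij) of I−A; the adjugate is their transpose:
adj(I−A) = Cᵀ =
  [ 0.3425   0.0000   0.0000   0.0000]
  [ 0.0855   0.2430   0.0450   0.0825]
  [ 0.1585   0.1260   0.4800   0.1950]
  [ 0.2050   0.1500   0.1800   0.3300]
det(I−A) = Σ_j (I−A)_1j·C_1j = (0.60)(0.3425) + (0.00)(0.0855) + (0.00)(0.1585) + (0.00)(0.2050) = 0.2055
(I − A)⁻¹ = adj(I−A) / det(I−A) ≈
  [   1.6667     0.0000     0.0000     0.0000]
  [   0.4161     1.1825     0.2190     0.4015]
  [   0.7713     0.6131     2.3358     0.9489]
  [   0.9976     0.7299     0.8759     1.6058]
Δx = (I − A)⁻¹ Δd with Δd having +75 in the Rail component and 0 elsewhere.
So Δx_2 = L_21 · (+75), where L_21 = adj(I−A)_21 / det(I−A) = 0.0855 / 0.2055.
Δx_2 = 0.0855 × (+75) / 0.2055 = 6.4125 / 0.2055 ≈ 31.20.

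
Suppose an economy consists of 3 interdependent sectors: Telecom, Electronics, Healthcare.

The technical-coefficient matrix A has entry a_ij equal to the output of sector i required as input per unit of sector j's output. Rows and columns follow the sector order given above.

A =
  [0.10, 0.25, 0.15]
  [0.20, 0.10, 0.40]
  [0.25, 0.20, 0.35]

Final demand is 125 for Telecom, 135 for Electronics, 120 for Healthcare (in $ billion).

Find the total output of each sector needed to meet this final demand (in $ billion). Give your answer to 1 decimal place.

x_T = 328.4, x_E = 418.4, x_H = 439.6

I − A =
  [   0.90    -0.25    -0.15]
  [  -0.20     0.90    -0.40]
  [  -0.25    -0.20     0.65]
Cofactors of I−A, C_ij = (−1)^(i+j)·(minor ij) (rows/columns in the sector order above):
  C_11 = (0.90)(0.65) − (-0.40)(-0.20) = 0.5050
  C_12 = −[(-0.20)(0.65) − (-0.40)(-0.25)] = 0.2300
  C_13 = (-0.20)(-0.20) − (0.90)(-0.25) = 0.2650
  C_21 = −[(-0.25)(0.65) − (-0.15)(-0.20)] = 0.1925
  C_22 = (0.90)(0.65) − (-0.15)(-0.25) = 0.5475
  C_23 = −[(0.90)(-0.20) − (-0.25)(-0.25)] = 0.2425
  C_31 = (-0.25)(-0.40) − (-0.15)(0.90) = 0.2350
  C_32 = −[(0.90)(-0.40) − (-0.15)(-0.20)] = 0.3900
  C_33 = (0.90)(0.90) − (-0.25)(-0.20) = 0.7600
det(I−A) = Σ_j (I−A)_1j·C_1j = (0.90)(0.5050) + (-0.25)(0.2300) + (-0.15)(0.2650) = 0.35725
adj(I−A) = Cᵀ =
  [ 0.5050   0.1925   0.2350]
  [ 0.2300   0.5475   0.3900]
  [ 0.2650   0.2425   0.7600]
(I − A)⁻¹ = adj(I−A) / det(I−A) ≈
  [   1.4136     0.5388     0.6578]
  [   0.6438     1.5325     1.0917]
  [   0.7418     0.6788     2.1274]
x = (I − A)⁻¹ d = adj(I−A)·d / det(I−A), with det(I−A) = 0.35725:
  x_T = (0.5050·125 + 0.1925·135 + 0.2350·120) / 0.35725 = 117.3125 / 0.35725 ≈ 328.4
  x_E = (0.2300·125 + 0.5475·135 + 0.3900·120) / 0.35725 = 149.4625 / 0.35725 ≈ 418.4
  x_H = (0.2650·125 + 0.2425·135 + 0.7600·120) / 0.35725 = 157.0625 / 0.35725 ≈ 439.6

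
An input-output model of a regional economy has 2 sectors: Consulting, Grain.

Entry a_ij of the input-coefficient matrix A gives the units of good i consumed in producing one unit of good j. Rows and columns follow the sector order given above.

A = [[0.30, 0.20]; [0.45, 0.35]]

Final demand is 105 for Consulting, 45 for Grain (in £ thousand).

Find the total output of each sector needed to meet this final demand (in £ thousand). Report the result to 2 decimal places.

x_1 = 211.64, x_2 = 215.75

I − A =
  [   0.70    -0.20]
  [  -0.45     0.65]
det(I−A) = (0.70)(0.65) − (-0.20)(-0.45) = 0.3650
adj(I−A) = [[0.65, 0.20], [0.45, 0.70]]
(I − A)⁻¹ = adj(I−A) / det(I−A) ≈
  [   1.7808     0.5479]
  [   1.2329     1.9178]
x = (I − A)⁻¹ d = adj(I−A)·d / det(I−A), with det(I−A) = 0.3650:
  x_1 = (0.65·105 + 0.20·45) / 0.3650 = 77.25 / 0.3650 ≈ 211.64
  x_2 = (0.45·105 + 0.70·45) / 0.3650 = 78.75 / 0.3650 ≈ 215.75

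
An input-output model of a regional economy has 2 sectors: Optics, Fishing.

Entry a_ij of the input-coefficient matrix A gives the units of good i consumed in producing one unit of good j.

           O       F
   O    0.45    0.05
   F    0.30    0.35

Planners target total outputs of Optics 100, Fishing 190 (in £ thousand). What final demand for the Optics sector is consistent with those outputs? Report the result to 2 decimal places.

d_O = 45.50

I − A =
  [   0.55    -0.05]
  [  -0.30     0.65]
d = (I − A) x:
  d_O = (+0.55)·100 + (-0.05)·190 = 45.50
  d_F = (-0.30)·100 + (+0.65)·190 = 93.50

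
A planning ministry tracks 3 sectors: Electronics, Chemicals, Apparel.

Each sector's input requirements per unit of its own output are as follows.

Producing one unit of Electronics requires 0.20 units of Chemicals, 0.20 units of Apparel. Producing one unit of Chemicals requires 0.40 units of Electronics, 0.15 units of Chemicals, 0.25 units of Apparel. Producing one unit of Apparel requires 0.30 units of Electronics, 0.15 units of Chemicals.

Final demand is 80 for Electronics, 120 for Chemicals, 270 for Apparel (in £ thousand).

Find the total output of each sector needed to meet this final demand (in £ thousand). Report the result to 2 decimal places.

x_E = 316.35, x_C = 287.09, x_A = 405.04

I − A =
  [   1.00    -0.40    -0.30]
  [  -0.20     0.85    -0.15]
  [  -0.20    -0.25     1.00]
Cofactors of I−A, C_ij = (−1)^(i+j)·(minor ij) (rows/columns in the sector order above):
  C_11 = (0.85)(1.00) − (-0.15)(-0.25) = 0.8125
  C_12 = −[(-0.20)(1.00) − (-0.15)(-0.20)] = 0.2300
  C_13 = (-0.20)(-0.25) − (0.85)(-0.20) = 0.2200
  C_21 = −[(-0.40)(1.00) − (-0.30)(-0.25)] = 0.4750
  C_22 = (1.00)(1.00) − (-0.30)(-0.20) = 0.9400
  C_23 = −[(1.00)(-0.25) − (-0.40)(-0.20)] = 0.3300
  C_31 = (-0.40)(-0.15) − (-0.30)(0.85) = 0.3150
  C_32 = −[(1.00)(-0.15) − (-0.30)(-0.20)] = 0.2100
  C_33 = (1.00)(0.85) − (-0.40)(-0.20) = 0.7700
det(I−A) = Σ_j (I−A)_1j·C_1j = (1.00)(0.8125) + (-0.40)(0.2300) + (-0.30)(0.2200) = 0.6545
adj(I−A) = Cᵀ =
  [ 0.8125   0.4750   0.3150]
  [ 0.2300   0.9400   0.2100]
  [ 0.2200   0.3300   0.7700]
(I − A)⁻¹ = adj(I−A) / det(I−A) ≈
  [   1.2414     0.7257     0.4813]
  [   0.3514     1.4362     0.3209]
  [   0.3361     0.5042     1.1765]
x = (I − A)⁻¹ d = adj(I−A)·d / det(I−A), with det(I−A) = 0.6545:
  x_E = (0.8125·80 + 0.4750·120 + 0.3150·270) / 0.6545 = 207.05 / 0.6545 ≈ 316.35
  x_C = (0.2300·80 + 0.9400·120 + 0.2100·270) / 0.6545 = 187.90 / 0.6545 ≈ 287.09
  x_A = (0.2200·80 + 0.3300·120 + 0.7700·270) / 0.6545 = 265.10 / 0.6545 ≈ 405.04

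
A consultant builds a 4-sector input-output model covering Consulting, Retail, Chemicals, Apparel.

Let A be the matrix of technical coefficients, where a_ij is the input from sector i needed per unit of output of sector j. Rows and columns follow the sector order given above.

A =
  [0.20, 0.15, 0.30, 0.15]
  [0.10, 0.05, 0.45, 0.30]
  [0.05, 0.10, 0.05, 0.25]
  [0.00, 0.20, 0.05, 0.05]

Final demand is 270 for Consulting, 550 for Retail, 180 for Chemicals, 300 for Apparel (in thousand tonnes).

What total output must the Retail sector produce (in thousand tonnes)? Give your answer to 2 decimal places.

x_2 = 1082.15

I − A =
  [   0.80    -0.15    -0.30    -0.15]
  [  -0.10     0.95    -0.45    -0.30]
  [  -0.05    -0.10     0.95    -0.25]
  [   0.00    -0.20    -0.05     0.95]
Compute the cofactors C_ij = (−1)^(i+j)·(3×3 minor ij) of I−A; the adjugate is their transpose:
adj(I−A) = Cᵀ =
  [ 0.721750   0.206250   0.339750   0.268500]
  [ 0.111125   0.697375   0.383250   0.338625]
  [ 0.056625   0.124625   0.656750   0.221125]
  [ 0.026375   0.153375   0.115250   0.651125]
det(I−A) = Σ_j (I−A)_1j·C_1j = (0.80)(0.721750) + (-0.15)(0.111125) + (-0.30)(0.056625) + (-0.15)(0.026375) = 0.5397875
(I − A)⁻¹ = adj(I−A) / det(I−A) ≈
  [   1.3371     0.3821     0.6294     0.4974]
  [   0.2059     1.2919     0.7100     0.6273]
  [   0.1049     0.2309     1.2167     0.4097]
  [   0.0489     0.2841     0.2135     1.2063]
x = (I − A)⁻¹ d = adj(I−A)·d / det(I−A), with det(I−A) = 0.5397875:
  x_1 = (0.721750·270 + 0.206250·550 + 0.339750·180 + 0.268500·300) / 0.5397875 = 450.015 / 0.5397875 ≈ 833.69
  x_2 = (0.111125·270 + 0.697375·550 + 0.383250·180 + 0.338625·300) / 0.5397875 = 584.1325 / 0.5397875 ≈ 1082.15
  x_3 = (0.056625·270 + 0.124625·550 + 0.656750·180 + 0.221125·300) / 0.5397875 = 268.385 / 0.5397875 ≈ 497.20
  x_4 = (0.026375·270 + 0.153375·550 + 0.115250·180 + 0.651125·300) / 0.5397875 = 307.56 / 0.5397875 ≈ 569.78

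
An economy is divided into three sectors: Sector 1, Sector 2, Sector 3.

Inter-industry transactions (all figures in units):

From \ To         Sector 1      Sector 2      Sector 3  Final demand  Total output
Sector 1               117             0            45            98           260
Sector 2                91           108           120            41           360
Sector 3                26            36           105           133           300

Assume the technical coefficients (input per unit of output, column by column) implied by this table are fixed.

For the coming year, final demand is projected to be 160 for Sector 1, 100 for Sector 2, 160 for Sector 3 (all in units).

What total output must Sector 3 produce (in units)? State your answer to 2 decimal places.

x_3 = 394.82

Technical coefficients a_ij = z_ij / X_j:
  a_11 = 117/260 = 0.45, a_21 = 91/260 = 0.35, a_31 = 26/260 = 0.10
  a_12 = 0/360 = 0.00, a_22 = 108/360 = 0.30, a_32 = 36/360 = 0.10
  a_13 = 45/300 = 0.15, a_23 = 120/300 = 0.40, a_33 = 105/300 = 0.35
I − A =
  [   0.55     0.00    -0.15]
  [  -0.35     0.70    -0.40]
  [  -0.10    -0.10     0.65]
Cofactors of I−A, C_ij = (−1)^(i+j)·(minor ij) (rows/columns in the sector order above):
  C_11 = (0.70)(0.65) − (-0.40)(-0.10) = 0.4150
  C_12 = −[(-0.35)(0.65) − (-0.40)(-0.10)] = 0.2675
  C_13 = (-0.35)(-0.10) − (0.70)(-0.10) = 0.1050
  C_21 = −[(0.00)(0.65) − (-0.15)(-0.10)] = 0.0150
  C_22 = (0.55)(0.65) − (-0.15)(-0.10) = 0.3425
  C_23 = −[(0.55)(-0.10) − (0.00)(-0.10)] = 0.0550
  C_31 = (0.00)(-0.40) − (-0.15)(0.70) = 0.1050
  C_32 = −[(0.55)(-0.40) − (-0.15)(-0.35)] = 0.2725
  C_33 = (0.55)(0.70) − (0.00)(-0.35) = 0.3850
det(I−A) = Σ_j (I−A)_1j·C_1j = (0.55)(0.4150) + (0.00)(0.2675) + (-0.15)(0.1050) = 0.2125
adj(I−A) = Cᵀ =
  [ 0.4150   0.0150   0.1050]
  [ 0.2675   0.3425   0.2725]
  [ 0.1050   0.0550   0.3850]
(I − A)⁻¹ = adj(I−A) / det(I−A) ≈
  [   1.9529     0.0706     0.4941]
  [   1.2588     1.6118     1.2824]
  [   0.4941     0.2588     1.8118]
x = (I − A)⁻¹ d = adj(I−A)·d / det(I−A), with det(I−A) = 0.2125:
  x_1 = (0.4150·160 + 0.0150·100 + 0.1050·160) / 0.2125 = 84.70 / 0.2125 ≈ 398.59
  x_2 = (0.2675·160 + 0.3425·100 + 0.2725·160) / 0.2125 = 120.65 / 0.2125 ≈ 567.76
  x_3 = (0.1050·160 + 0.0550·100 + 0.3850·160) / 0.2125 = 83.90 / 0.2125 ≈ 394.82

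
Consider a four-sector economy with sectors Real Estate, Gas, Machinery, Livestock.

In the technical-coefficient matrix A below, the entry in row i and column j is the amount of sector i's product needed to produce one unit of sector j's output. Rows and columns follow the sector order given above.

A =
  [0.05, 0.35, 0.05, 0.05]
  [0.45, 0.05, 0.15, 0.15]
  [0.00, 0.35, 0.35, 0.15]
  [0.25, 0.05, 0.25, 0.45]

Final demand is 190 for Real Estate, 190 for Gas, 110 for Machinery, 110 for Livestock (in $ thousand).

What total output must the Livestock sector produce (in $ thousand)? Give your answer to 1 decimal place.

I − A =
  [   0.95    -0.35    -0.05    -0.05]
  [  -0.45     0.95    -0.15    -0.15]
  [   0.00    -0.35     0.65    -0.15]
  [  -0.25    -0.05    -0.25     0.55]
Compute the cofactors C_ij = (−1)^(i+j)·(3×3 minor ij) of I−A; the adjugate is their transpose:
adj(I−A) = Cᵀ =
  [ 0.25600   0.12800   0.08000   0.08000]
  [ 0.17400   0.29400   0.13200   0.13200]
  [ 0.13875   0.19875   0.37650   0.16950]
  [ 0.19525   0.17525   0.21950   0.42650]
det(I−A) = Σ_j (I−A)_1j·C_1j = (0.95)(0.25600) + (-0.35)(0.17400) + (-0.05)(0.13875) + (-0.05)(0.19525) = 0.1656
(I − A)⁻¹ = adj(I−A) / det(I−A) ≈
  [   1.5459     0.7729     0.4831     0.4831]
  [   1.0507     1.7754     0.7971     0.7971]
  [   0.8379     1.2002     2.2736     1.0236]
  [   1.1790     1.0583     1.3255     2.5755]
x = (I − A)⁻¹ d = adj(I−A)·d / det(I−A), with det(I−A) = 0.1656:
  x_1 = (0.25600·190 + 0.12800·190 + 0.08000·110 + 0.08000·110) / 0.1656 = 90.56 / 0.1656 ≈ 546.9
  x_2 = (0.17400·190 + 0.29400·190 + 0.13200·110 + 0.13200·110) / 0.1656 = 117.96 / 0.1656 ≈ 712.3
  x_3 = (0.13875·190 + 0.19875·190 + 0.37650·110 + 0.16950·110) / 0.1656 = 124.185 / 0.1656 ≈ 749.9
  x_4 = (0.19525·190 + 0.17525·190 + 0.21950·110 + 0.42650·110) / 0.1656 = 141.455 / 0.1656 ≈ 854.2

x_4 = 854.2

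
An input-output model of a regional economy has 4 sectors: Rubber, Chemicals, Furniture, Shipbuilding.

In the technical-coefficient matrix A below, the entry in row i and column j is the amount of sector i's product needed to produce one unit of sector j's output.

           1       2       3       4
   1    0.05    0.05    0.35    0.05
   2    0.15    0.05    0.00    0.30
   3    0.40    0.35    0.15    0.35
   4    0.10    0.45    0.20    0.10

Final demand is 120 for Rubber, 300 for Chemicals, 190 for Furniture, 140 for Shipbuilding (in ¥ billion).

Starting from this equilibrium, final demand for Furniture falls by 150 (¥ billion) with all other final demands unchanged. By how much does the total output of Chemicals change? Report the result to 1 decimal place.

Δx_2 = -51.5

I − A =
  [   0.95    -0.05    -0.35    -0.05]
  [  -0.15     0.95     0.00    -0.30]
  [  -0.40    -0.35     0.85    -0.35]
  [  -0.10    -0.45    -0.20     0.90]
Compute the cofactors C_ij = (−1)^(i+j)·(3×3 minor ij) of I−A; the adjugate is their transpose:
adj(I−A) = Cᵀ =
  [ 0.524500   0.222750   0.264500   0.206250]
  [ 0.153750   0.513750   0.116250   0.225000]
  [ 0.402625   0.475875   0.667625   0.440625]
  [ 0.224625   0.387375   0.235875   0.609375]
det(I−A) = Σ_j (I−A)_1j·C_1j = (0.95)(0.524500) + (-0.05)(0.153750) + (-0.35)(0.402625) + (-0.05)(0.224625) = 0.3384375
(I − A)⁻¹ = adj(I−A) / det(I−A) ≈
  [   1.5498     0.6582     0.7815     0.6094]
  [   0.4543     1.5180     0.3435     0.6648]
  [   1.1897     1.4061     1.9727     1.3019]
  [   0.6637     1.1446     0.6970     1.8006]
Δx = (I − A)⁻¹ Δd with Δd having -150 in the Furniture component and 0 elsewhere.
So Δx_2 = L_23 · (-150), where L_23 = adj(I−A)_23 / det(I−A) = 0.116250 / 0.3384375.
Δx_2 = 0.116250 × (-150) / 0.3384375 = -17.4375 / 0.3384375 ≈ -51.5.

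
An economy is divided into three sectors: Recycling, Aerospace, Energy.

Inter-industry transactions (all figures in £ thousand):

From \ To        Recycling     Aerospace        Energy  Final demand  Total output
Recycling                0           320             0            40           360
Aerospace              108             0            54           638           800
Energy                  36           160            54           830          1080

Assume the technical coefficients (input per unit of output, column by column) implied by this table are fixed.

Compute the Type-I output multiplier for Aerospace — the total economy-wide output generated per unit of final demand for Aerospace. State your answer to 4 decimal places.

m_A = 1.9053

Technical coefficients a_ij = z_ij / X_j:
  a_RR = 0/360 = 0.00, a_AR = 108/360 = 0.30, a_ER = 36/360 = 0.10
  a_RA = 320/800 = 0.40, a_AA = 0/800 = 0.00, a_EA = 160/800 = 0.20
  a_RE = 0/1080 = 0.00, a_AE = 54/1080 = 0.05, a_EE = 54/1080 = 0.05
I − A =
  [   1.00    -0.40     0.00]
  [  -0.30     1.00    -0.05]
  [  -0.10    -0.20     0.95]
Cofactors of I−A, C_ij = (−1)^(i+j)·(minor ij) (rows/columns in the sector order above):
  C_11 = (1.00)(0.95) − (-0.05)(-0.20) = 0.9400
  C_12 = −[(-0.30)(0.95) − (-0.05)(-0.10)] = 0.2900
  C_13 = (-0.30)(-0.20) − (1.00)(-0.10) = 0.1600
  C_21 = −[(-0.40)(0.95) − (0.00)(-0.20)] = 0.3800
  C_22 = (1.00)(0.95) − (0.00)(-0.10) = 0.9500
  C_23 = −[(1.00)(-0.20) − (-0.40)(-0.10)] = 0.2400
  C_31 = (-0.40)(-0.05) − (0.00)(1.00) = 0.0200
  C_32 = −[(1.00)(-0.05) − (0.00)(-0.30)] = 0.0500
  C_33 = (1.00)(1.00) − (-0.40)(-0.30) = 0.8800
det(I−A) = Σ_j (I−A)_1j·C_1j = (1.00)(0.9400) + (-0.40)(0.2900) + (0.00)(0.1600) = 0.8240
adj(I−A) = Cᵀ =
  [ 0.9400   0.3800   0.0200]
  [ 0.2900   0.9500   0.0500]
  [ 0.1600   0.2400   0.8800]
(I − A)⁻¹ = adj(I−A) / det(I−A) ≈
  [   1.14078     0.46117     0.02427]
  [   0.35194     1.15291     0.06068]
  [   0.19417     0.29126     1.06796]
The output multiplier for sector j is the column-j sum of the Leontief inverse (I − A)⁻¹ = adj(I−A) / det(I−A).
Column A of adj(I−A): (0.3800, 0.9500, 0.2400); det(I−A) = 0.8240.
m_A = (0.3800 + 0.9500 + 0.2400) / 0.8240 = 1.57 / 0.8240 ≈ 1.9053.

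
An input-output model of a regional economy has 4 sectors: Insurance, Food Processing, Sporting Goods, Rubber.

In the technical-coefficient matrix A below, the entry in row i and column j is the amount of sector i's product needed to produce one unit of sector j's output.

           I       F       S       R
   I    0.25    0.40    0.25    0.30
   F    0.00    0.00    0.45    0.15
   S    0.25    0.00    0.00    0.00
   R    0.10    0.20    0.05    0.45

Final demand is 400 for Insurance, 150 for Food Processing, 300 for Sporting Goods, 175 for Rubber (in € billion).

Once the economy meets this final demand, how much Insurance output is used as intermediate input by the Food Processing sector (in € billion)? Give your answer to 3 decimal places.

z_IF = 226.353

I − A =
  [   0.75    -0.40    -0.25    -0.30]
  [   0.00     1.00    -0.45    -0.15]
  [  -0.25     0.00     1.00     0.00]
  [  -0.10    -0.20    -0.05     0.55]
Compute the cofactors C_ij = (−1)^(i+j)·(3×3 minor ij) of I−A; the adjugate is their transpose:
adj(I−A) = Cᵀ =
  [ 0.520000   0.280000   0.274000   0.360000]
  [ 0.078750   0.344375   0.181500   0.136875]
  [ 0.130000   0.070000   0.354000   0.090000]
  [ 0.135000   0.182500   0.148000   0.642500]
det(I−A) = Σ_j (I−A)_1j·C_1j = (0.75)(0.520000) + (-0.40)(0.078750) + (-0.25)(0.130000) + (-0.30)(0.135000) = 0.2855
(I − A)⁻¹ = adj(I−A) / det(I−A) ≈
  [   1.8214     0.9807     0.9597     1.2609]
  [   0.2758     1.2062     0.6357     0.4794]
  [   0.4553     0.2452     1.2399     0.3152]
  [   0.4729     0.6392     0.5184     2.2504]
First solve x = (I − A)⁻¹ d = adj(I−A)·d / det(I−A); in particular x_F = (0.078750·400 + 0.344375·150 + 0.181500·300 + 0.136875·175) / 0.2855 = 161.559375 / 0.2855 ≈ 565.88222.
Intermediate flow from I to F: z_IF = a_IF · x_F = 0.40 × 161.559375 / 0.2855 = 64.62375 / 0.2855 ≈ 226.353.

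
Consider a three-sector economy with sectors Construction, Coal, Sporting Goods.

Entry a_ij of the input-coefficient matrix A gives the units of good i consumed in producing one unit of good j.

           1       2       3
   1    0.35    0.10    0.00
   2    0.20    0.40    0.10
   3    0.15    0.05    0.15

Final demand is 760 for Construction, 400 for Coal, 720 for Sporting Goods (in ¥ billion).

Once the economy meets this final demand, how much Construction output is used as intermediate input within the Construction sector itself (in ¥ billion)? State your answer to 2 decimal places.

z_11 = 480.23

I − A =
  [   0.65    -0.10     0.00]
  [  -0.20     0.60    -0.10]
  [  -0.15    -0.05     0.85]
Cofactors of I−A, C_ij = (−1)^(i+j)·(minor ij) (rows/columns in the sector order above):
  C_11 = (0.60)(0.85) − (-0.10)(-0.05) = 0.5050
  C_12 = −[(-0.20)(0.85) − (-0.10)(-0.15)] = 0.1850
  C_13 = (-0.20)(-0.05) − (0.60)(-0.15) = 0.1000
  C_21 = −[(-0.10)(0.85) − (0.00)(-0.05)] = 0.0850
  C_22 = (0.65)(0.85) − (0.00)(-0.15) = 0.5525
  C_23 = −[(0.65)(-0.05) − (-0.10)(-0.15)] = 0.0475
  C_31 = (-0.10)(-0.10) − (0.00)(0.60) = 0.0100
  C_32 = −[(0.65)(-0.10) − (0.00)(-0.20)] = 0.0650
  C_33 = (0.65)(0.60) − (-0.10)(-0.20) = 0.3700
det(I−A) = Σ_j (I−A)_1j·C_1j = (0.65)(0.5050) + (-0.10)(0.1850) + (0.00)(0.1000) = 0.30975
adj(I−A) = Cᵀ =
  [ 0.5050   0.0850   0.0100]
  [ 0.1850   0.5525   0.0650]
  [ 0.1000   0.0475   0.3700]
(I − A)⁻¹ = adj(I−A) / det(I−A) ≈
  [   1.6303     0.2744     0.0323]
  [   0.5973     1.7837     0.2098]
  [   0.3228     0.1533     1.1945]
First solve x = (I − A)⁻¹ d = adj(I−A)·d / det(I−A); in particular x_1 = (0.5050·760 + 0.0850·400 + 0.0100·720) / 0.30975 = 425.00 / 0.30975 ≈ 1372.0743.
Intermediate flow from 1 to 1: z_11 = a_11 · x_1 = 0.35 × 425.00 / 0.30975 = 148.75 / 0.30975 ≈ 480.23.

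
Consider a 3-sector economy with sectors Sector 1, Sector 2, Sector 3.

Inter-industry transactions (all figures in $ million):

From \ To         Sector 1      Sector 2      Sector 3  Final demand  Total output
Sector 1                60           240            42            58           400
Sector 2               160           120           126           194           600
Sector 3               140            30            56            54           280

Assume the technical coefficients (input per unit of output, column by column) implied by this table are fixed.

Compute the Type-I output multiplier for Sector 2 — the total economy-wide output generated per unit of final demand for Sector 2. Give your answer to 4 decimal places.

Technical coefficients a_ij = z_ij / X_j:
  a_11 = 60/400 = 0.15, a_21 = 160/400 = 0.40, a_31 = 140/400 = 0.35
  a_12 = 240/600 = 0.40, a_22 = 120/600 = 0.20, a_32 = 30/600 = 0.05
  a_13 = 42/280 = 0.15, a_23 = 126/280 = 0.45, a_33 = 56/280 = 0.20
I − A =
  [   0.85    -0.40    -0.15]
  [  -0.40     0.80    -0.45]
  [  -0.35    -0.05     0.80]
Cofactors of I−A, C_ij = (−1)^(i+j)·(minor ij) (rows/columns in the sector order above):
  C_11 = (0.80)(0.80) − (-0.45)(-0.05) = 0.6175
  C_12 = −[(-0.40)(0.80) − (-0.45)(-0.35)] = 0.4775
  C_13 = (-0.40)(-0.05) − (0.80)(-0.35) = 0.3000
  C_21 = −[(-0.40)(0.80) − (-0.15)(-0.05)] = 0.3275
  C_22 = (0.85)(0.80) − (-0.15)(-0.35) = 0.6275
  C_23 = −[(0.85)(-0.05) − (-0.40)(-0.35)] = 0.1825
  C_31 = (-0.40)(-0.45) − (-0.15)(0.80) = 0.3000
  C_32 = −[(0.85)(-0.45) − (-0.15)(-0.40)] = 0.4425
  C_33 = (0.85)(0.80) − (-0.40)(-0.40) = 0.5200
det(I−A) = Σ_j (I−A)_1j·C_1j = (0.85)(0.6175) + (-0.40)(0.4775) + (-0.15)(0.3000) = 0.288875
adj(I−A) = Cᵀ =
  [ 0.6175   0.3275   0.3000]
  [ 0.4775   0.6275   0.4425]
  [ 0.3000   0.1825   0.5200]
(I − A)⁻¹ = adj(I−A) / det(I−A) ≈
  [   2.13760     1.13371     1.03851]
  [   1.65296     2.17222     1.53180]
  [   1.03851     0.63176     1.80009]
The output multiplier for sector j is the column-j sum of the Leontief inverse (I − A)⁻¹ = adj(I−A) / det(I−A).
Column 2 of adj(I−A): (0.3275, 0.6275, 0.1825); det(I−A) = 0.288875.
m_2 = (0.3275 + 0.6275 + 0.1825) / 0.288875 = 1.1375 / 0.288875 ≈ 3.9377.

m_2 = 3.9377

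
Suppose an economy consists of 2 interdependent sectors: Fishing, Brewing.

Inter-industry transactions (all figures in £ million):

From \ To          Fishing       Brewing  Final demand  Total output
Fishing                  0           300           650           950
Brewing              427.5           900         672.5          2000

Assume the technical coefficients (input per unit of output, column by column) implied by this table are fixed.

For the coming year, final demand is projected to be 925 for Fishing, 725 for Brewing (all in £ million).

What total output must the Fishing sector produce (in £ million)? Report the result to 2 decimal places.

x_1 = 1279.79

Technical coefficients a_ij = z_ij / X_j:
  a_11 = 0/950 = 0.00, a_21 = 427.5/950 = 0.45
  a_12 = 300/2000 = 0.15, a_22 = 900/2000 = 0.45
I − A =
  [   1.00    -0.15]
  [  -0.45     0.55]
det(I−A) = (1.00)(0.55) − (-0.15)(-0.45) = 0.4825
adj(I−A) = [[0.55, 0.15], [0.45, 1.00]]
(I − A)⁻¹ = adj(I−A) / det(I−A) ≈
  [   1.1399     0.3109]
  [   0.9326     2.0725]
x = (I − A)⁻¹ d = adj(I−A)·d / det(I−A), with det(I−A) = 0.4825:
  x_1 = (0.55·925 + 0.15·725) / 0.4825 = 617.50 / 0.4825 ≈ 1279.79
  x_2 = (0.45·925 + 1.00·725) / 0.4825 = 1141.25 / 0.4825 ≈ 2365.28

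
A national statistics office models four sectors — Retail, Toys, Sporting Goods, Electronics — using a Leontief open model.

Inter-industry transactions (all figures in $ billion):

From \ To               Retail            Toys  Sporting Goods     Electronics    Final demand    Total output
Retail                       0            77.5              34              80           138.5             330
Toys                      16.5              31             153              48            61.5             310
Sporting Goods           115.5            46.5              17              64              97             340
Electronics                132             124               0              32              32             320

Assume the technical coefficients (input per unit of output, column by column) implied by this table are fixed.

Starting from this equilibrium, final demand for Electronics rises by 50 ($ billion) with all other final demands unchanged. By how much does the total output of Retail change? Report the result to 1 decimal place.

Technical coefficients a_ij = z_ij / X_j:
  a_RR = 0/330 = 0.00, a_TR = 16.5/330 = 0.05, a_SR = 115.5/330 = 0.35, a_ER = 132/330 = 0.40
  a_RT = 77.5/310 = 0.25, a_TT = 31/310 = 0.10, a_ST = 46.5/310 = 0.15, a_ET = 124/310 = 0.40
  a_RS = 34/340 = 0.10, a_TS = 153/340 = 0.45, a_SS = 17/340 = 0.05, a_ES = 0/340 = 0.00
  a_RE = 80/320 = 0.25, a_TE = 48/320 = 0.15, a_SE = 64/320 = 0.20, a_EE = 32/320 = 0.10
I − A =
  [   1.00    -0.25    -0.10    -0.25]
  [  -0.05     0.90    -0.45    -0.15]
  [  -0.35    -0.15     0.95    -0.20]
  [  -0.40    -0.40     0.00     0.90]
Compute the cofactors C_ij = (−1)^(i+j)·(3×3 minor ij) of I−A; the adjugate is their transpose:
adj(I−A) = Cᵀ =
  [ 0.61575   0.33025   0.22125   0.27525]
  [ 0.27750   0.72050   0.37050   0.27950]
  [ 0.35425   0.33375   0.62875   0.29375]
  [ 0.39700   0.46700   0.26300   0.70400]
det(I−A) = Σ_j (I−A)_1j·C_1j = (1.00)(0.61575) + (-0.25)(0.27750) + (-0.10)(0.35425) + (-0.25)(0.39700) = 0.4117
(I − A)⁻¹ = adj(I−A) / det(I−A) ≈
  [   1.4956     0.8022     0.5374     0.6686]
  [   0.6740     1.7501     0.8999     0.6789]
  [   0.8605     0.8107     1.5272     0.7135]
  [   0.9643     1.1343     0.6388     1.7100]
Δx = (I − A)⁻¹ Δd with Δd having +50 in the Electronics component and 0 elsewhere.
So Δx_R = L_RE · (+50), where L_RE = adj(I−A)_RE / det(I−A) = 0.27525 / 0.4117.
Δx_R = 0.27525 × (+50) / 0.4117 = 13.7625 / 0.4117 ≈ 33.4.

Δx_R = 33.4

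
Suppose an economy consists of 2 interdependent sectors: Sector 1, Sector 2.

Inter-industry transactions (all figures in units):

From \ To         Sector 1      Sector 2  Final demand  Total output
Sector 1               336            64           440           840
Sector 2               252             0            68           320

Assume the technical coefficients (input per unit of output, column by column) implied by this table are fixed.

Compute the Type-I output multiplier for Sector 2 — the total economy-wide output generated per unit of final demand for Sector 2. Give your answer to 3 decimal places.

m_2 = 1.481

Technical coefficients a_ij = z_ij / X_j:
  a_11 = 336/840 = 0.40, a_21 = 252/840 = 0.30
  a_12 = 64/320 = 0.20, a_22 = 0/320 = 0.00
I − A =
  [   0.60    -0.20]
  [  -0.30     1.00]
det(I−A) = (0.60)(1.00) − (-0.20)(-0.30) = 0.5400
adj(I−A) = [[1.00, 0.20], [0.30, 0.60]]
(I − A)⁻¹ = adj(I−A) / det(I−A) ≈
  [   1.8519     0.3704]
  [   0.5556     1.1111]
The output multiplier for sector j is the column-j sum of the Leontief inverse (I − A)⁻¹ = adj(I−A) / det(I−A).
Column 2 of adj(I−A): (0.20, 0.60); det(I−A) = 0.5400.
m_2 = (0.20 + 0.60) / 0.5400 = 0.80 / 0.5400 ≈ 1.481.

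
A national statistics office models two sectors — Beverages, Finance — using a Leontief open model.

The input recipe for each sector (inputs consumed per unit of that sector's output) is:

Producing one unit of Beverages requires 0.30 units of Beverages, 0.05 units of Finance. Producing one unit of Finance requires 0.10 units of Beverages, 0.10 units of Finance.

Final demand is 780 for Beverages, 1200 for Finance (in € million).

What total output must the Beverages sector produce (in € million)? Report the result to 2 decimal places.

x_B = 1315.20

I − A =
  [   0.70    -0.10]
  [  -0.05     0.90]
det(I−A) = (0.70)(0.90) − (-0.10)(-0.05) = 0.6250
adj(I−A) = [[0.90, 0.10], [0.05, 0.70]]
(I − A)⁻¹ = adj(I−A) / det(I−A) ≈
  [   1.4400     0.1600]
  [   0.0800     1.1200]
x = (I − A)⁻¹ d = adj(I−A)·d / det(I−A), with det(I−A) = 0.6250:
  x_B = (0.90·780 + 0.10·1200) / 0.6250 = 822.00 / 0.6250 = 1315.20
  x_F = (0.05·780 + 0.70·1200) / 0.6250 = 879.00 / 0.6250 = 1406.40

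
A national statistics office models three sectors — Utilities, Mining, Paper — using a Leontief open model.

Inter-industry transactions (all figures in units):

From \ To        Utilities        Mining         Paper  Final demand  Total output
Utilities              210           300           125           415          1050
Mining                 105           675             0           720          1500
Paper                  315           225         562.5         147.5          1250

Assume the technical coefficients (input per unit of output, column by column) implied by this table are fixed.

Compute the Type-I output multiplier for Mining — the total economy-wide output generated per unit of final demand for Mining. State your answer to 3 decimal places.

m_2 = 3.357

Technical coefficients a_ij = z_ij / X_j:
  a_11 = 210/1050 = 0.20, a_21 = 105/1050 = 0.10, a_31 = 315/1050 = 0.30
  a_12 = 300/1500 = 0.20, a_22 = 675/1500 = 0.45, a_32 = 225/1500 = 0.15
  a_13 = 125/1250 = 0.10, a_23 = 0/1250 = 0.00, a_33 = 562.5/1250 = 0.45
I − A =
  [   0.80    -0.20    -0.10]
  [  -0.10     0.55     0.00]
  [  -0.30    -0.15     0.55]
Cofactors of I−A, C_ij = (−1)^(i+j)·(minor ij) (rows/columns in the sector order above):
  C_11 = (0.55)(0.55) − (0.00)(-0.15) = 0.3025
  C_12 = −[(-0.10)(0.55) − (0.00)(-0.30)] = 0.0550
  C_13 = (-0.10)(-0.15) − (0.55)(-0.30) = 0.1800
  C_21 = −[(-0.20)(0.55) − (-0.10)(-0.15)] = 0.1250
  C_22 = (0.80)(0.55) − (-0.10)(-0.30) = 0.4100
  C_23 = −[(0.80)(-0.15) − (-0.20)(-0.30)] = 0.1800
  C_31 = (-0.20)(0.00) − (-0.10)(0.55) = 0.0550
  C_32 = −[(0.80)(0.00) − (-0.10)(-0.10)] = 0.0100
  C_33 = (0.80)(0.55) − (-0.20)(-0.10) = 0.4200
det(I−A) = Σ_j (I−A)_1j·C_1j = (0.80)(0.3025) + (-0.20)(0.0550) + (-0.10)(0.1800) = 0.2130
adj(I−A) = Cᵀ =
  [ 0.3025   0.1250   0.0550]
  [ 0.0550   0.4100   0.0100]
  [ 0.1800   0.1800   0.4200]
(I − A)⁻¹ = adj(I−A) / det(I−A) ≈
  [   1.4202     0.5869     0.2582]
  [   0.2582     1.9249     0.0469]
  [   0.8451     0.8451     1.9718]
The output multiplier for sector j is the column-j sum of the Leontief inverse (I − A)⁻¹ = adj(I−A) / det(I−A).
Column 2 of adj(I−A): (0.1250, 0.4100, 0.1800); det(I−A) = 0.2130.
m_2 = (0.1250 + 0.4100 + 0.1800) / 0.2130 = 0.715 / 0.2130 ≈ 3.357.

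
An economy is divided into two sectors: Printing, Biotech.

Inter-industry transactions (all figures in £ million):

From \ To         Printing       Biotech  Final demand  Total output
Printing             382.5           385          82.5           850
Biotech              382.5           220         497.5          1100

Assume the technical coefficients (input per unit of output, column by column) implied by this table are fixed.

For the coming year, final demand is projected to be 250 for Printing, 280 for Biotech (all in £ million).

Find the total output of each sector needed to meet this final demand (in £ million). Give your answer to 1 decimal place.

Technical coefficients a_ij = z_ij / X_j:
  a_11 = 382.5/850 = 0.45, a_21 = 382.5/850 = 0.45
  a_12 = 385/1100 = 0.35, a_22 = 220/1100 = 0.20
I − A =
  [   0.55    -0.35]
  [  -0.45     0.80]
det(I−A) = (0.55)(0.80) − (-0.35)(-0.45) = 0.2825
adj(I−A) = [[0.80, 0.35], [0.45, 0.55]]
(I − A)⁻¹ = adj(I−A) / det(I−A) ≈
  [   2.8319     1.2389]
  [   1.5929     1.9469]
x = (I − A)⁻¹ d = adj(I−A)·d / det(I−A), with det(I−A) = 0.2825:
  x_1 = (0.80·250 + 0.35·280) / 0.2825 = 298.00 / 0.2825 ≈ 1054.9
  x_2 = (0.45·250 + 0.55·280) / 0.2825 = 266.50 / 0.2825 ≈ 943.4

x_1 = 1054.9, x_2 = 943.4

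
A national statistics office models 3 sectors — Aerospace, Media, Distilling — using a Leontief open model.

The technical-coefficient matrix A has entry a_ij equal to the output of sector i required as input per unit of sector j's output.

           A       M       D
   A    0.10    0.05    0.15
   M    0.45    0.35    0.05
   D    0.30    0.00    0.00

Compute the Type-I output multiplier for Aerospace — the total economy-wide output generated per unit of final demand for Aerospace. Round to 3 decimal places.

I − A =
  [   0.90    -0.05    -0.15]
  [  -0.45     0.65    -0.05]
  [  -0.30     0.00     1.00]
Cofactors of I−A, C_ij = (−1)^(i+j)·(minor ij) (rows/columns in the sector order above):
  C_11 = (0.65)(1.00) − (-0.05)(0.00) = 0.6500
  C_12 = −[(-0.45)(1.00) − (-0.05)(-0.30)] = 0.4650
  C_13 = (-0.45)(0.00) − (0.65)(-0.30) = 0.1950
  C_21 = −[(-0.05)(1.00) − (-0.15)(0.00)] = 0.0500
  C_22 = (0.90)(1.00) − (-0.15)(-0.30) = 0.8550
  C_23 = −[(0.90)(0.00) − (-0.05)(-0.30)] = 0.0150
  C_31 = (-0.05)(-0.05) − (-0.15)(0.65) = 0.1000
  C_32 = −[(0.90)(-0.05) − (-0.15)(-0.45)] = 0.1125
  C_33 = (0.90)(0.65) − (-0.05)(-0.45) = 0.5625
det(I−A) = Σ_j (I−A)_1j·C_1j = (0.90)(0.6500) + (-0.05)(0.4650) + (-0.15)(0.1950) = 0.5325
adj(I−A) = Cᵀ =
  [ 0.6500   0.0500   0.1000]
  [ 0.4650   0.8550   0.1125]
  [ 0.1950   0.0150   0.5625]
(I − A)⁻¹ = adj(I−A) / det(I−A) ≈
  [   1.2207     0.0939     0.1878]
  [   0.8732     1.6056     0.2113]
  [   0.3662     0.0282     1.0563]
The output multiplier for sector j is the column-j sum of the Leontief inverse (I − A)⁻¹ = adj(I−A) / det(I−A).
Column A of adj(I−A): (0.6500, 0.4650, 0.1950); det(I−A) = 0.5325.
m_A = (0.6500 + 0.4650 + 0.1950) / 0.5325 = 1.31 / 0.5325 ≈ 2.460.

m_A = 2.460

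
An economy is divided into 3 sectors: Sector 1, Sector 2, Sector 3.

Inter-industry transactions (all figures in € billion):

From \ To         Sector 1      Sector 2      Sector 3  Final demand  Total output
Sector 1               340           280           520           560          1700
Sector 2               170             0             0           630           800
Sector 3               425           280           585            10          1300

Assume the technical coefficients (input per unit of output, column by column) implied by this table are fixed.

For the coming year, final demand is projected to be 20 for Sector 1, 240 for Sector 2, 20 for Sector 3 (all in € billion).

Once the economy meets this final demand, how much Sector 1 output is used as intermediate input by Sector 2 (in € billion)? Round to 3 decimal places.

z_12 = 95.273

Technical coefficients a_ij = z_ij / X_j:
  a_11 = 340/1700 = 0.20, a_21 = 170/1700 = 0.10, a_31 = 425/1700 = 0.25
  a_12 = 280/800 = 0.35, a_22 = 0/800 = 0.00, a_32 = 280/800 = 0.35
  a_13 = 520/1300 = 0.40, a_23 = 0/1300 = 0.00, a_33 = 585/1300 = 0.45
I − A =
  [   0.80    -0.35    -0.40]
  [  -0.10     1.00     0.00]
  [  -0.25    -0.35     0.55]
Cofactors of I−A, C_ij = (−1)^(i+j)·(minor ij) (rows/columns in the sector order above):
  C_11 = (1.00)(0.55) − (0.00)(-0.35) = 0.5500
  C_12 = −[(-0.10)(0.55) − (0.00)(-0.25)] = 0.0550
  C_13 = (-0.10)(-0.35) − (1.00)(-0.25) = 0.2850
  C_21 = −[(-0.35)(0.55) − (-0.40)(-0.35)] = 0.3325
  C_22 = (0.80)(0.55) − (-0.40)(-0.25) = 0.3400
  C_23 = −[(0.80)(-0.35) − (-0.35)(-0.25)] = 0.3675
  C_31 = (-0.35)(0.00) − (-0.40)(1.00) = 0.4000
  C_32 = −[(0.80)(0.00) − (-0.40)(-0.10)] = 0.0400
  C_33 = (0.80)(1.00) − (-0.35)(-0.10) = 0.7650
det(I−A) = Σ_j (I−A)_1j·C_1j = (0.80)(0.5500) + (-0.35)(0.0550) + (-0.40)(0.2850) = 0.30675
adj(I−A) = Cᵀ =
  [ 0.5500   0.3325   0.4000]
  [ 0.0550   0.3400   0.0400]
  [ 0.2850   0.3675   0.7650]
(I − A)⁻¹ = adj(I−A) / det(I−A) ≈
  [   1.7930     1.0839     1.3040]
  [   0.1793     1.1084     0.1304]
  [   0.9291     1.1980     2.4939]
First solve x = (I − A)⁻¹ d = adj(I−A)·d / det(I−A); in particular x_2 = (0.0550·20 + 0.3400·240 + 0.0400·20) / 0.30675 = 83.50 / 0.30675 ≈ 272.20864.
Intermediate flow from 1 to 2: z_12 = a_12 · x_2 = 0.35 × 83.50 / 0.30675 = 29.225 / 0.30675 ≈ 95.273.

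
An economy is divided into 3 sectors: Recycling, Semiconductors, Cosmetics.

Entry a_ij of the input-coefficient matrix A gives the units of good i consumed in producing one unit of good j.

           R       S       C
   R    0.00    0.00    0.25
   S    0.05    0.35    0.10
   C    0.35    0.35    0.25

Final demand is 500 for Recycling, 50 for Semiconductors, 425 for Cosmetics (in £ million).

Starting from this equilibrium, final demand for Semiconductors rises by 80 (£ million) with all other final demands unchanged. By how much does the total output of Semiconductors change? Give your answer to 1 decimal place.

Δx_S = 135.5

I − A =
  [   1.00     0.00    -0.25]
  [  -0.05     0.65    -0.10]
  [  -0.35    -0.35     0.75]
Cofactors of I−A, C_ij = (−1)^(i+j)·(minor ij) (rows/columns in the sector order above):
  C_11 = (0.65)(0.75) − (-0.10)(-0.35) = 0.4525
  C_12 = −[(-0.05)(0.75) − (-0.10)(-0.35)] = 0.0725
  C_13 = (-0.05)(-0.35) − (0.65)(-0.35) = 0.2450
  C_21 = −[(0.00)(0.75) − (-0.25)(-0.35)] = 0.0875
  C_22 = (1.00)(0.75) − (-0.25)(-0.35) = 0.6625
  C_23 = −[(1.00)(-0.35) − (0.00)(-0.35)] = 0.3500
  C_31 = (0.00)(-0.10) − (-0.25)(0.65) = 0.1625
  C_32 = −[(1.00)(-0.10) − (-0.25)(-0.05)] = 0.1125
  C_33 = (1.00)(0.65) − (0.00)(-0.05) = 0.6500
det(I−A) = Σ_j (I−A)_1j·C_1j = (1.00)(0.4525) + (0.00)(0.0725) + (-0.25)(0.2450) = 0.39125
adj(I−A) = Cᵀ =
  [ 0.4525   0.0875   0.1625]
  [ 0.0725   0.6625   0.1125]
  [ 0.2450   0.3500   0.6500]
(I − A)⁻¹ = adj(I−A) / det(I−A) ≈
  [   1.1565     0.2236     0.4153]
  [   0.1853     1.6933     0.2875]
  [   0.6262     0.8946     1.6613]
Δx = (I − A)⁻¹ Δd with Δd having +80 in the Semiconductors component and 0 elsewhere.
So Δx_S = L_SS · (+80), where L_SS = adj(I−A)_SS / det(I−A) = 0.6625 / 0.39125.
Δx_S = 0.6625 × (+80) / 0.39125 = 53.00 / 0.39125 ≈ 135.5.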